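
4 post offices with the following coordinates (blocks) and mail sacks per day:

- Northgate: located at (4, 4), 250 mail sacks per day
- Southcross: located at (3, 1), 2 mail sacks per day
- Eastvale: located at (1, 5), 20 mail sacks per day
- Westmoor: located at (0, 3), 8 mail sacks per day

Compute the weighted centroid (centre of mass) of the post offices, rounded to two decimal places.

The minimiser of Σwᵢ‖p−pᵢ‖² is the weighted centroid p* = (Σwᵢpᵢ)/(Σwᵢ).
Σwᵢ = 280.
Σwᵢxᵢ = 250·4 + 2·3 + 20·1 + 8·0 = 1026.
Σwᵢyᵢ = 250·4 + 2·1 + 20·5 + 8·3 = 1126.
x* = 1026/280 = 3.66, y* = 1126/280 = 4.02.

(3.66, 4.02)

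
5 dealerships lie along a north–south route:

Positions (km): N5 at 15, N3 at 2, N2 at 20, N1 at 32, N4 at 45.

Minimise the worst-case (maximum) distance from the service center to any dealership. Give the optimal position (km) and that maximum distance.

location 23.5, max distance 21.5

The 1-center on a line is the midpoint of the two extreme points: leftmost at 2, rightmost at 45.
Optimal location = (2 + 45)/2 = 23.5; maximum distance = (45 − 2)/2 = 21.5.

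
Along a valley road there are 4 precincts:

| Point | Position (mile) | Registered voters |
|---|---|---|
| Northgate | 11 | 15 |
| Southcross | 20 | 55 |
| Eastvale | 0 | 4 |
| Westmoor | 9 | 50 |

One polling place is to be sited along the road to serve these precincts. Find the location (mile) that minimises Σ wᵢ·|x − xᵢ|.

x = 11

For a sum of weighted absolute distances on a line, the optimum is the weighted median (not the mean). Total weight W = 124; half-weight = 62.
Sort by position and accumulate weight:
  mile 0 (Eastvale, w=4) → cum 4
  mile 9 (Westmoor, w=50) → cum 54
  mile 11 (Northgate, w=15) → cum 69  ≥ 62 → median here
  mile 20 (Southcross, w=55) → cum 124
Optimal location: mile 11.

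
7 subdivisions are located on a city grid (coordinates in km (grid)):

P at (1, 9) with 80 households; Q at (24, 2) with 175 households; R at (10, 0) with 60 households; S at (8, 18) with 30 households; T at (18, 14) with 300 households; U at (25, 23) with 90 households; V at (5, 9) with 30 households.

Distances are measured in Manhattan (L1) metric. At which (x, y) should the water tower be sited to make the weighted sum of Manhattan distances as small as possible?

Manhattan distance separates: Σwᵢ(|x−xᵢ|+|y−yᵢ|) = Σwᵢ|x−xᵢ| + Σwᵢ|y−yᵢ|, so x and y are optimised independently as 1-D weighted medians.
Total weight W = 765; half = 382.5.
x-coordinate, sorted with cumulative weight:
  x=1 (P, w=80) cum 80
  x=5 (V, w=30) cum 110
  x=8 (S, w=30) cum 140
  x=10 (R, w=60) cum 200
  x=18 (T, w=300) cum 500  ← median
  x=24 (Q, w=175) cum 675
  x=25 (U, w=90) cum 765
⇒ x* = 18
y-coordinate, sorted with cumulative weight:
  y=0 (R, w=60) cum 60
  y=2 (Q, w=175) cum 235
  y=9 (P, w=80) cum 315
  y=9 (V, w=30) cum 345
  y=14 (T, w=300) cum 645  ← median
  y=18 (S, w=30) cum 675
  y=23 (U, w=90) cum 765
⇒ y* = 14

(18, 14)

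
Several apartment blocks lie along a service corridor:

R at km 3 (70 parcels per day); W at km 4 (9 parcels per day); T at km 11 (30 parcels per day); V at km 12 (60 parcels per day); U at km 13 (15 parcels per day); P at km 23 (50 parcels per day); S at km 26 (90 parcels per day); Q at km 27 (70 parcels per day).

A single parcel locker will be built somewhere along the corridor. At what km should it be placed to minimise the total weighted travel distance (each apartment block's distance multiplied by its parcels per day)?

For a sum of weighted absolute distances on a line, the optimum is the weighted median (not the mean). Total weight W = 394; half-weight = 197.
Sort by position and accumulate weight:
  km 3 (R, w=70) → cum 70
  km 4 (W, w=9) → cum 79
  km 11 (T, w=30) → cum 109
  km 12 (V, w=60) → cum 169
  km 13 (U, w=15) → cum 184
  km 23 (P, w=50) → cum 234  ≥ 197 → median here
  km 26 (S, w=90) → cum 324
  km 27 (Q, w=70) → cum 394
Optimal location: km 23.

x = 23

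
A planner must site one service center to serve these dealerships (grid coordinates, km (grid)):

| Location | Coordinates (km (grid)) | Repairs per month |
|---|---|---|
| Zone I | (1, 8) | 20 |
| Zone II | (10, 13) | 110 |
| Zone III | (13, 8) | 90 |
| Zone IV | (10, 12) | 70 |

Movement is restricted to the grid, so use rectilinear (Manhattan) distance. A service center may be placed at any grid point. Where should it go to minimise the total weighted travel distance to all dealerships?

Manhattan distance separates: Σwᵢ(|x−xᵢ|+|y−yᵢ|) = Σwᵢ|x−xᵢ| + Σwᵢ|y−yᵢ|, so x and y are optimised independently as 1-D weighted medians.
Total weight W = 290; half = 145.
x-coordinate, sorted with cumulative weight:
  x=1 (Zone I, w=20) cum 20
  x=10 (Zone II, w=110) cum 130
  x=10 (Zone IV, w=70) cum 200  ← median
  x=13 (Zone III, w=90) cum 290
⇒ x* = 10
y-coordinate, sorted with cumulative weight:
  y=8 (Zone I, w=20) cum 20
  y=8 (Zone III, w=90) cum 110
  y=12 (Zone IV, w=70) cum 180  ← median
  y=13 (Zone II, w=110) cum 290
⇒ y* = 12

(10, 12)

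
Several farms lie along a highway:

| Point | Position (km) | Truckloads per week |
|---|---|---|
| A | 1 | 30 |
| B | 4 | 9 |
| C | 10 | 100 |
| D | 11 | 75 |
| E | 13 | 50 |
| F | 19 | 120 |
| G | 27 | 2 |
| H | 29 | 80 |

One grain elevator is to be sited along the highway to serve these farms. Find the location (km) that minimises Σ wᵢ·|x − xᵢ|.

For a sum of weighted absolute distances on a line, the optimum is the weighted median (not the mean). Total weight W = 466; half-weight = 233.
Sort by position and accumulate weight:
  km 1 (A, w=30) → cum 30
  km 4 (B, w=9) → cum 39
  km 10 (C, w=100) → cum 139
  km 11 (D, w=75) → cum 214
  km 13 (E, w=50) → cum 264  ≥ 233 → median here
  km 19 (F, w=120) → cum 384
  km 27 (G, w=2) → cum 386
  km 29 (H, w=80) → cum 466
Optimal location: km 13.

x = 13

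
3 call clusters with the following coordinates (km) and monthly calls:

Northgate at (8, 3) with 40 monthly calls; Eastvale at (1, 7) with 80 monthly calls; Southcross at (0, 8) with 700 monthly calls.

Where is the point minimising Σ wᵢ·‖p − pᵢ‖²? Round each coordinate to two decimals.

The minimiser of Σwᵢ‖p−pᵢ‖² is the weighted centroid p* = (Σwᵢpᵢ)/(Σwᵢ).
Σwᵢ = 820.
Σwᵢxᵢ = 40·8 + 80·1 + 700·0 = 400.
Σwᵢyᵢ = 40·3 + 80·7 + 700·8 = 6280.
x* = 400/820 = 0.49, y* = 6280/820 = 7.66.

(0.49, 7.66)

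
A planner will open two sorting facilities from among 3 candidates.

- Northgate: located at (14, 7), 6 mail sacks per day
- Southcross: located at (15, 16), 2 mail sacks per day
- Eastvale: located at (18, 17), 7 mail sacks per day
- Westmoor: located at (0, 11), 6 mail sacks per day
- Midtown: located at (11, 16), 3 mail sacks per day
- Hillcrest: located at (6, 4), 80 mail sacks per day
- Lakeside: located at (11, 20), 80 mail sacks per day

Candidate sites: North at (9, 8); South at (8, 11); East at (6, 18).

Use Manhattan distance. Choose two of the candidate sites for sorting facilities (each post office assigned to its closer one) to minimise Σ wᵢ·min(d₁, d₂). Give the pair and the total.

Evaluate every pair (each demand assigned to the nearer of the two):
  {North, East}: total = 1362
  {South, East}: total = 1522
  {North, South}: total = 1764
Best pair: {North, East} with total 1362.

{North, East}, total 1362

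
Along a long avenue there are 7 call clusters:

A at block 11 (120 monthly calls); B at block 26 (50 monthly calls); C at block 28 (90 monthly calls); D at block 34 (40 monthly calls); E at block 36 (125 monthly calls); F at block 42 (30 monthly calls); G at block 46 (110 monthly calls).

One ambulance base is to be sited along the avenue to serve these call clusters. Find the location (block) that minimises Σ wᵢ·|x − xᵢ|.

For a sum of weighted absolute distances on a line, the optimum is the weighted median (not the mean). Total weight W = 565; half-weight = 282.5.
Sort by position and accumulate weight:
  block 11 (A, w=120) → cum 120
  block 26 (B, w=50) → cum 170
  block 28 (C, w=90) → cum 260
  block 34 (D, w=40) → cum 300  ≥ 282.5 → median here
  block 36 (E, w=125) → cum 425
  block 42 (F, w=30) → cum 455
  block 46 (G, w=110) → cum 565
Optimal location: block 34.

x = 34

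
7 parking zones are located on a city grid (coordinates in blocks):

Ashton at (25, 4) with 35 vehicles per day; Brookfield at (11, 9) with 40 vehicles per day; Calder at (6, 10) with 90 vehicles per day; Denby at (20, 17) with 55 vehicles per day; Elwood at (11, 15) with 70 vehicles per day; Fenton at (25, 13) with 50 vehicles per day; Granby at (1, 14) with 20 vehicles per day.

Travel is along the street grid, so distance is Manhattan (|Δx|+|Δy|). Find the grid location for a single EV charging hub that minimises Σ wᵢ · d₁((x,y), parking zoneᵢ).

(11, 13)

Manhattan distance separates: Σwᵢ(|x−xᵢ|+|y−yᵢ|) = Σwᵢ|x−xᵢ| + Σwᵢ|y−yᵢ|, so x and y are optimised independently as 1-D weighted medians.
Total weight W = 360; half = 180.
x-coordinate, sorted with cumulative weight:
  x=1 (Granby, w=20) cum 20
  x=6 (Calder, w=90) cum 110
  x=11 (Brookfield, w=40) cum 150
  x=11 (Elwood, w=70) cum 220  ← median
  x=20 (Denby, w=55) cum 275
  x=25 (Ashton, w=35) cum 310
  x=25 (Fenton, w=50) cum 360
⇒ x* = 11
y-coordinate, sorted with cumulative weight:
  y=4 (Ashton, w=35) cum 35
  y=9 (Brookfield, w=40) cum 75
  y=10 (Calder, w=90) cum 165
  y=13 (Fenton, w=50) cum 215  ← median
  y=14 (Granby, w=20) cum 235
  y=15 (Elwood, w=70) cum 305
  y=17 (Denby, w=55) cum 360
⇒ y* = 13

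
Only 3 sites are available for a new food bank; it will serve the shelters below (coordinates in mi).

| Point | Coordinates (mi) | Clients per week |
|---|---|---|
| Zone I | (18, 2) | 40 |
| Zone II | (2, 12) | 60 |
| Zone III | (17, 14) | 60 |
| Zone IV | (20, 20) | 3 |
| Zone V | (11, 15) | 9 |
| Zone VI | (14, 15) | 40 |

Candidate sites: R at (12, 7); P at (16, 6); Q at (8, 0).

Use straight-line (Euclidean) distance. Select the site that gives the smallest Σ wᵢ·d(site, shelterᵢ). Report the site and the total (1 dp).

Total weighted distance at each candidate:
  R (12, 7): total = 1947.6
  P (16, 6): total = 2081.6
  Q (8, 0): total = 3065.4
Minimum is at R with total 1947.6 mi.

R, total 1947.6 mi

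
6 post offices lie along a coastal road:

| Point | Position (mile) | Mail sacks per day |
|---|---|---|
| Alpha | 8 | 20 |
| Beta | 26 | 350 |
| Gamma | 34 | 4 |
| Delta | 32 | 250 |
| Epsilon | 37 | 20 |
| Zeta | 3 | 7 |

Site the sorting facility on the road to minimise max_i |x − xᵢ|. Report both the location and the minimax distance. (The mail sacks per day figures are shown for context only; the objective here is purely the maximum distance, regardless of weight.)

The 1-center on a line is the midpoint of the two extreme points: leftmost at 3, rightmost at 37.
Optimal location = (3 + 37)/2 = 20; maximum distance = (37 − 3)/2 = 17.

location 20, max distance 17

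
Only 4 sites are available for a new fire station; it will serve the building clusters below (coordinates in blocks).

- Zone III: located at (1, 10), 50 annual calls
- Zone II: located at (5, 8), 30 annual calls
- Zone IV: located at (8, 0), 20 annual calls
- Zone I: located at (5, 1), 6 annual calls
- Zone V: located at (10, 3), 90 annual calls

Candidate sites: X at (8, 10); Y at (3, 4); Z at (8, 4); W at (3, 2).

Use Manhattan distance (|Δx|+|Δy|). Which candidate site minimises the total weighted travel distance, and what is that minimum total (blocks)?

Total weighted distance at each candidate:
  X (8, 10): total = 1582
  Y (3, 4): total = 1510
  Z (8, 4): total = 1246
  W (3, 2): total = 1618
Minimum is at Z with total 1246 blocks.

Z, total 1246 blocks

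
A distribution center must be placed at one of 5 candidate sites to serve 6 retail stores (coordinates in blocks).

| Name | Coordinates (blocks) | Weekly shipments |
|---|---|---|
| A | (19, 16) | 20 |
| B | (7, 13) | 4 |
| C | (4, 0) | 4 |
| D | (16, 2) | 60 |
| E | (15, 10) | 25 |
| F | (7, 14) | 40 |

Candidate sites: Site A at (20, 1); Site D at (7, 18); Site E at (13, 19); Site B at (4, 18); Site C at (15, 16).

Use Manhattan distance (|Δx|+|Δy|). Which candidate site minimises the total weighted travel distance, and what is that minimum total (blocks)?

Total weighted distance at each candidate:
  Site A (20, 1): total = 2178
  Site D (7, 18): total = 2444
  Site E (13, 19): total = 2255
  Site B (4, 18): total = 2879
  Site C (15, 16): total = 1682
Minimum is at Site C with total 1682 blocks.

Site C, total 1682 blocks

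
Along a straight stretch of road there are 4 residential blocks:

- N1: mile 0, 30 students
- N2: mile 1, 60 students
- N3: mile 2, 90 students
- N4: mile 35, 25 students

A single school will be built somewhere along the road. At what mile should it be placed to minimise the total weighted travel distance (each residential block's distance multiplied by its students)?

For a sum of weighted absolute distances on a line, the optimum is the weighted median (not the mean). Total weight W = 205; half-weight = 102.5.
Sort by position and accumulate weight:
  mile 0 (N1, w=30) → cum 30
  mile 1 (N2, w=60) → cum 90
  mile 2 (N3, w=90) → cum 180  ≥ 102.5 → median here
  mile 35 (N4, w=25) → cum 205
Optimal location: mile 2.

x = 2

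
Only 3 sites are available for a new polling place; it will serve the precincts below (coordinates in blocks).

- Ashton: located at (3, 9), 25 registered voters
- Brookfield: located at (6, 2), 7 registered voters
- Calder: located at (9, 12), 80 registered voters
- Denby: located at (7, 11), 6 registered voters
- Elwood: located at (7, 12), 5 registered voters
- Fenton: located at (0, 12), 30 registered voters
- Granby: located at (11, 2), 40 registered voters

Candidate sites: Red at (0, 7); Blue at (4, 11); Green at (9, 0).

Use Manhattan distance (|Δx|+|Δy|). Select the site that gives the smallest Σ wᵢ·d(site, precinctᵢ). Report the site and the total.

Blue, total 1460 blocks

Total weighted distance at each candidate:
  Red (0, 7): total = 2238
  Blue (4, 11): total = 1460
  Green (9, 0): total = 2308
Minimum is at Blue with total 1460 blocks.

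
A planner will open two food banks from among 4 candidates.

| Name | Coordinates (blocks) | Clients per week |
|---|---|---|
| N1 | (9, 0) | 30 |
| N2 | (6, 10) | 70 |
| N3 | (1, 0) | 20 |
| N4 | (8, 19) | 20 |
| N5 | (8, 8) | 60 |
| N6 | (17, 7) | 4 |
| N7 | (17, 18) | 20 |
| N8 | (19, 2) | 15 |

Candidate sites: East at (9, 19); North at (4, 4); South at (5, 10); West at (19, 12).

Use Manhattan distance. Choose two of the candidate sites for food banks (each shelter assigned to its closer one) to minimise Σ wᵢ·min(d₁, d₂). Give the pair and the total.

Evaluate every pair (each demand assigned to the nearer of the two):
  {South, West}: total = 1648
  {East, South}: total = 1660
  {North, South}: total = 1735
  {East, North}: total = 1969
  {North, West}: total = 2148
  {East, West}: total = 3028
Best pair: {South, West} with total 1648.

{South, West}, total 1648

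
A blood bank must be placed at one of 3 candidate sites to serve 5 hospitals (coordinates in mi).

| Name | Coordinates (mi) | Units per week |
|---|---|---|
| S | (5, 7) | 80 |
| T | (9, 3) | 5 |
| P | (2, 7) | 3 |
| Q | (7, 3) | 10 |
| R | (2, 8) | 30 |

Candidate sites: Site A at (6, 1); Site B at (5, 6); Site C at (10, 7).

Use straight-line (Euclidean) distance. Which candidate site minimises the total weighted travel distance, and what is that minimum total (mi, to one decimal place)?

Site B, total 258.7 mi

Total weighted distance at each candidate:
  Site A (6, 1): total = 790.5
  Site B (5, 6): total = 258.7
  Site C (10, 7): total = 736.5
Minimum is at Site B with total 258.7 mi.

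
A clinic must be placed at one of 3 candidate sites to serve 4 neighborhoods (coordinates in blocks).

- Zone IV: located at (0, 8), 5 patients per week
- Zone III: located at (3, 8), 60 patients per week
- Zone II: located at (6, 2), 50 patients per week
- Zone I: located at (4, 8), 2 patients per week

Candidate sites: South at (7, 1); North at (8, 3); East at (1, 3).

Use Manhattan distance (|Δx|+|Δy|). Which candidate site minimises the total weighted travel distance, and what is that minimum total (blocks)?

East, total 766 blocks

Total weighted distance at each candidate:
  South (7, 1): total = 850
  North (8, 3): total = 833
  East (1, 3): total = 766
Minimum is at East with total 766 blocks.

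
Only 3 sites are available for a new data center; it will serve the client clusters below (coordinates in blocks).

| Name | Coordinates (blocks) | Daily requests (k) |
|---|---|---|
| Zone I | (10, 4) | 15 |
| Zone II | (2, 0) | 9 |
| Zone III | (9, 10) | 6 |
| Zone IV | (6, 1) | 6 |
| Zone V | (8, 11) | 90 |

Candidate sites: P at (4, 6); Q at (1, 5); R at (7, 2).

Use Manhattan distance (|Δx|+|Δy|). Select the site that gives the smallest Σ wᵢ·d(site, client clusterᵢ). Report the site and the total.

P, total 1098 blocks

Total weighted distance at each candidate:
  P (4, 6): total = 1098
  Q (1, 5): total = 1506
  R (7, 2): total = 1110
Minimum is at P with total 1098 blocks.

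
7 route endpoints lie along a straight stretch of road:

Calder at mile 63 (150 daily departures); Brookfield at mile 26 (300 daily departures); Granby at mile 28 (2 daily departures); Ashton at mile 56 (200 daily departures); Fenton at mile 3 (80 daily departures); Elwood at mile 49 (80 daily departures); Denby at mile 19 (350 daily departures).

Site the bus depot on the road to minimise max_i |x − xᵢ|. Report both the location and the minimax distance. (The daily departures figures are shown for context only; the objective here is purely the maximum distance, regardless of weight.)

location 33, max distance 30

The 1-center on a line is the midpoint of the two extreme points: leftmost at 3, rightmost at 63.
Optimal location = (3 + 63)/2 = 33; maximum distance = (63 − 3)/2 = 30.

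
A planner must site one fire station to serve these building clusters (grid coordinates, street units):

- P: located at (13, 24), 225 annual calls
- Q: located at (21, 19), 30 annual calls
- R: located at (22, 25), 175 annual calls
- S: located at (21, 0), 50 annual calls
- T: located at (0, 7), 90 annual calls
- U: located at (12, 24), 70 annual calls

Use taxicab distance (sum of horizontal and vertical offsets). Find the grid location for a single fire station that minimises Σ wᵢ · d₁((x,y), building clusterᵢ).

Manhattan distance separates: Σwᵢ(|x−xᵢ|+|y−yᵢ|) = Σwᵢ|x−xᵢ| + Σwᵢ|y−yᵢ|, so x and y are optimised independently as 1-D weighted medians.
Total weight W = 640; half = 320.
x-coordinate, sorted with cumulative weight:
  x=0 (T, w=90) cum 90
  x=12 (U, w=70) cum 160
  x=13 (P, w=225) cum 385  ← median
  x=21 (Q, w=30) cum 415
  x=21 (S, w=50) cum 465
  x=22 (R, w=175) cum 640
⇒ x* = 13
y-coordinate, sorted with cumulative weight:
  y=0 (S, w=50) cum 50
  y=7 (T, w=90) cum 140
  y=19 (Q, w=30) cum 170
  y=24 (P, w=225) cum 395  ← median
  y=24 (U, w=70) cum 465
  y=25 (R, w=175) cum 640
⇒ y* = 24

(13, 24)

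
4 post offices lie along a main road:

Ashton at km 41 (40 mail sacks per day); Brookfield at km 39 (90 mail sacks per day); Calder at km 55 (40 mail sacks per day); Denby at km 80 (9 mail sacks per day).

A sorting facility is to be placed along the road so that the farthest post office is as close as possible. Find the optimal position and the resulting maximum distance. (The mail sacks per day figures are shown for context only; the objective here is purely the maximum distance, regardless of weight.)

location 59.5, max distance 20.5

The 1-center on a line is the midpoint of the two extreme points: leftmost at 39, rightmost at 80.
Optimal location = (39 + 80)/2 = 59.5; maximum distance = (80 − 39)/2 = 20.5.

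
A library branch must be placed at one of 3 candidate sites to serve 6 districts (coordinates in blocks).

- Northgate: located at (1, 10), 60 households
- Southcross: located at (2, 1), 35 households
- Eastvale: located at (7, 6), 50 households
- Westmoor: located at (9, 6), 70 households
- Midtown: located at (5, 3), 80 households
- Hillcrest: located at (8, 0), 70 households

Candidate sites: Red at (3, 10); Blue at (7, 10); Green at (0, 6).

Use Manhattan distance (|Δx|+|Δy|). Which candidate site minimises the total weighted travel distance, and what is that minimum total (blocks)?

Blue, total 2960 blocks

Total weighted distance at each candidate:
  Red (3, 10): total = 3340
  Blue (7, 10): total = 2960
  Green (0, 6): total = 3145
Minimum is at Blue with total 2960 blocks.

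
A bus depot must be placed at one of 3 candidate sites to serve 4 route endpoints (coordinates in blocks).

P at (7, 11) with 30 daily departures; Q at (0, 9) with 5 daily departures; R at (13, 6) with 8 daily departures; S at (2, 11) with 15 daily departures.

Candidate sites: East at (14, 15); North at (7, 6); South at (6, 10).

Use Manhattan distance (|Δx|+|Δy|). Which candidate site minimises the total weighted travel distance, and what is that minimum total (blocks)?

South, total 258 blocks

Total weighted distance at each candidate:
  East (14, 15): total = 750
  North (7, 6): total = 398
  South (6, 10): total = 258
Minimum is at South with total 258 blocks.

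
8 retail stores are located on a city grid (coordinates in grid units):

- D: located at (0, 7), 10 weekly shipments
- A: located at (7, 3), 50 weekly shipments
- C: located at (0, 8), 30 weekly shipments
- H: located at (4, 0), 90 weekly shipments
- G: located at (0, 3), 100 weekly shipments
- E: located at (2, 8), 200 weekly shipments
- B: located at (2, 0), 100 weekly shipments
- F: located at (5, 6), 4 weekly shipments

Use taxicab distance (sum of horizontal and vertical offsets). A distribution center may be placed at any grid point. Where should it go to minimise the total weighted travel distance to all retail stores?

Manhattan distance separates: Σwᵢ(|x−xᵢ|+|y−yᵢ|) = Σwᵢ|x−xᵢ| + Σwᵢ|y−yᵢ|, so x and y are optimised independently as 1-D weighted medians.
Total weight W = 584; half = 292.
x-coordinate, sorted with cumulative weight:
  x=0 (D, w=10) cum 10
  x=0 (C, w=30) cum 40
  x=0 (G, w=100) cum 140
  x=2 (E, w=200) cum 340  ← median
  x=2 (B, w=100) cum 440
  x=4 (H, w=90) cum 530
  x=5 (F, w=4) cum 534
  x=7 (A, w=50) cum 584
⇒ x* = 2
y-coordinate, sorted with cumulative weight:
  y=0 (H, w=90) cum 90
  y=0 (B, w=100) cum 190
  y=3 (A, w=50) cum 240
  y=3 (G, w=100) cum 340  ← median
  y=6 (F, w=4) cum 344
  y=7 (D, w=10) cum 354
  y=8 (C, w=30) cum 384
  y=8 (E, w=200) cum 584
⇒ y* = 3

(2, 3)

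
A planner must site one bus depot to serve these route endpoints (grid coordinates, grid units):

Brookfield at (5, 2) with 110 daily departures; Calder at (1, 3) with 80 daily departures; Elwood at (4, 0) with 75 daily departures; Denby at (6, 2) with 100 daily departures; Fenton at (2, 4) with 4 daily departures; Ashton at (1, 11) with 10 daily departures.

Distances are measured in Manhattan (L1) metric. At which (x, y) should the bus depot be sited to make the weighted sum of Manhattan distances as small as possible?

(5, 2)

Manhattan distance separates: Σwᵢ(|x−xᵢ|+|y−yᵢ|) = Σwᵢ|x−xᵢ| + Σwᵢ|y−yᵢ|, so x and y are optimised independently as 1-D weighted medians.
Total weight W = 379; half = 189.5.
x-coordinate, sorted with cumulative weight:
  x=1 (Calder, w=80) cum 80
  x=1 (Ashton, w=10) cum 90
  x=2 (Fenton, w=4) cum 94
  x=4 (Elwood, w=75) cum 169
  x=5 (Brookfield, w=110) cum 279  ← median
  x=6 (Denby, w=100) cum 379
⇒ x* = 5
y-coordinate, sorted with cumulative weight:
  y=0 (Elwood, w=75) cum 75
  y=2 (Brookfield, w=110) cum 185
  y=2 (Denby, w=100) cum 285  ← median
  y=3 (Calder, w=80) cum 365
  y=4 (Fenton, w=4) cum 369
  y=11 (Ashton, w=10) cum 379
⇒ y* = 2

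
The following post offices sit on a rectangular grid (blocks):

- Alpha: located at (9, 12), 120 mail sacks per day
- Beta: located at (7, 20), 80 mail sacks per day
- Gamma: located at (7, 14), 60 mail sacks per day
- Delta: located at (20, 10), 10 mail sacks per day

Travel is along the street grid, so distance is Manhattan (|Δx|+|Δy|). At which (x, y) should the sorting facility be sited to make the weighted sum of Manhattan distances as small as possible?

Manhattan distance separates: Σwᵢ(|x−xᵢ|+|y−yᵢ|) = Σwᵢ|x−xᵢ| + Σwᵢ|y−yᵢ|, so x and y are optimised independently as 1-D weighted medians.
Total weight W = 270; half = 135.
x-coordinate, sorted with cumulative weight:
  x=7 (Beta, w=80) cum 80
  x=7 (Gamma, w=60) cum 140  ← median
  x=9 (Alpha, w=120) cum 260
  x=20 (Delta, w=10) cum 270
⇒ x* = 7
y-coordinate, sorted with cumulative weight:
  y=10 (Delta, w=10) cum 10
  y=12 (Alpha, w=120) cum 130
  y=14 (Gamma, w=60) cum 190  ← median
  y=20 (Beta, w=80) cum 270
⇒ y* = 14

(7, 14)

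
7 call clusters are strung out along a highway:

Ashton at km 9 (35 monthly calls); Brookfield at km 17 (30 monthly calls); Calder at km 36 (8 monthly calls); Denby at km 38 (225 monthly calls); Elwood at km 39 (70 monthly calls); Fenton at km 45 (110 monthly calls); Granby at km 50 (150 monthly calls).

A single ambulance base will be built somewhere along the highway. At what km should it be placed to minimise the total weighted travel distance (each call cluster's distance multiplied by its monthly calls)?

For a sum of weighted absolute distances on a line, the optimum is the weighted median (not the mean). Total weight W = 628; half-weight = 314.
Sort by position and accumulate weight:
  km 9 (Ashton, w=35) → cum 35
  km 17 (Brookfield, w=30) → cum 65
  km 36 (Calder, w=8) → cum 73
  km 38 (Denby, w=225) → cum 298
  km 39 (Elwood, w=70) → cum 368  ≥ 314 → median here
  km 45 (Fenton, w=110) → cum 478
  km 50 (Granby, w=150) → cum 628
Optimal location: km 39.

x = 39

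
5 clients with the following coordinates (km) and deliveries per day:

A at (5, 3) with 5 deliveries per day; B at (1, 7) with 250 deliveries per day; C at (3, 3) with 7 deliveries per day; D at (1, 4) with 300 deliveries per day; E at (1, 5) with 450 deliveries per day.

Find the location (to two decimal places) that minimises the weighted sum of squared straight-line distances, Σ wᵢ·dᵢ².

(1.03, 5.17)

The minimiser of Σwᵢ‖p−pᵢ‖² is the weighted centroid p* = (Σwᵢpᵢ)/(Σwᵢ).
Σwᵢ = 1012.
Σwᵢxᵢ = 5·5 + 250·1 + 7·3 + 300·1 + 450·1 = 1046.
Σwᵢyᵢ = 5·3 + 250·7 + 7·3 + 300·4 + 450·5 = 5236.
x* = 1046/1012 = 1.03, y* = 5236/1012 = 5.17.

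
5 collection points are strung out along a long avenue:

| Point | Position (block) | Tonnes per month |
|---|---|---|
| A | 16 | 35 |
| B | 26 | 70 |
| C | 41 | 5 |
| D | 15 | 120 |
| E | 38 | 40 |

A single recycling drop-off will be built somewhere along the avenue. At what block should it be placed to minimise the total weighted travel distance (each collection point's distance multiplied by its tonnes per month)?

For a sum of weighted absolute distances on a line, the optimum is the weighted median (not the mean). Total weight W = 270; half-weight = 135.
Sort by position and accumulate weight:
  block 15 (D, w=120) → cum 120
  block 16 (A, w=35) → cum 155  ≥ 135 → median here
  block 26 (B, w=70) → cum 225
  block 38 (E, w=40) → cum 265
  block 41 (C, w=5) → cum 270
Optimal location: block 16.

x = 16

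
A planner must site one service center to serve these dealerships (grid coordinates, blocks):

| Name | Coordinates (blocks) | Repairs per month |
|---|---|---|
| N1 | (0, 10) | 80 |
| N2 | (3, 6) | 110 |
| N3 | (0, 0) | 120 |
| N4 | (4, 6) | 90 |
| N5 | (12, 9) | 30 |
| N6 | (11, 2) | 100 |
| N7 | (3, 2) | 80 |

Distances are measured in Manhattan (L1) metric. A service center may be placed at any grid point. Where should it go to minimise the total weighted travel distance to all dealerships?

(3, 6)

Manhattan distance separates: Σwᵢ(|x−xᵢ|+|y−yᵢ|) = Σwᵢ|x−xᵢ| + Σwᵢ|y−yᵢ|, so x and y are optimised independently as 1-D weighted medians.
Total weight W = 610; half = 305.
x-coordinate, sorted with cumulative weight:
  x=0 (N1, w=80) cum 80
  x=0 (N3, w=120) cum 200
  x=3 (N2, w=110) cum 310  ← median
  x=3 (N7, w=80) cum 390
  x=4 (N4, w=90) cum 480
  x=11 (N6, w=100) cum 580
  x=12 (N5, w=30) cum 610
⇒ x* = 3
y-coordinate, sorted with cumulative weight:
  y=0 (N3, w=120) cum 120
  y=2 (N6, w=100) cum 220
  y=2 (N7, w=80) cum 300
  y=6 (N2, w=110) cum 410  ← median
  y=6 (N4, w=90) cum 500
  y=9 (N5, w=30) cum 530
  y=10 (N1, w=80) cum 610
⇒ y* = 6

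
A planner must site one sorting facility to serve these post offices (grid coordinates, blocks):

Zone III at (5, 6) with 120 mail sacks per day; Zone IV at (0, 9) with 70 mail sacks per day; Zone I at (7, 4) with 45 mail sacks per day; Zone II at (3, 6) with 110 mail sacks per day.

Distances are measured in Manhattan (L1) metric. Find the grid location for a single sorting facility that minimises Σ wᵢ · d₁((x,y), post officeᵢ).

Manhattan distance separates: Σwᵢ(|x−xᵢ|+|y−yᵢ|) = Σwᵢ|x−xᵢ| + Σwᵢ|y−yᵢ|, so x and y are optimised independently as 1-D weighted medians.
Total weight W = 345; half = 172.5.
x-coordinate, sorted with cumulative weight:
  x=0 (Zone IV, w=70) cum 70
  x=3 (Zone II, w=110) cum 180  ← median
  x=5 (Zone III, w=120) cum 300
  x=7 (Zone I, w=45) cum 345
⇒ x* = 3
y-coordinate, sorted with cumulative weight:
  y=4 (Zone I, w=45) cum 45
  y=6 (Zone III, w=120) cum 165
  y=6 (Zone II, w=110) cum 275  ← median
  y=9 (Zone IV, w=70) cum 345
⇒ y* = 6

(3, 6)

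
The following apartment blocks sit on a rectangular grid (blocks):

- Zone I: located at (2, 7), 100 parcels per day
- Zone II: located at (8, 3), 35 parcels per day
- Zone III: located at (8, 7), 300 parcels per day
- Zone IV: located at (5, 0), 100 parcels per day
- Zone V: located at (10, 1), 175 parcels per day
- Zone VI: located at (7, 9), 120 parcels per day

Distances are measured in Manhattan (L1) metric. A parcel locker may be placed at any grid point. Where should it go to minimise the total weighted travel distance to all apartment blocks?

Manhattan distance separates: Σwᵢ(|x−xᵢ|+|y−yᵢ|) = Σwᵢ|x−xᵢ| + Σwᵢ|y−yᵢ|, so x and y are optimised independently as 1-D weighted medians.
Total weight W = 830; half = 415.
x-coordinate, sorted with cumulative weight:
  x=2 (Zone I, w=100) cum 100
  x=5 (Zone IV, w=100) cum 200
  x=7 (Zone VI, w=120) cum 320
  x=8 (Zone II, w=35) cum 355
  x=8 (Zone III, w=300) cum 655  ← median
  x=10 (Zone V, w=175) cum 830
⇒ x* = 8
y-coordinate, sorted with cumulative weight:
  y=0 (Zone IV, w=100) cum 100
  y=1 (Zone V, w=175) cum 275
  y=3 (Zone II, w=35) cum 310
  y=7 (Zone I, w=100) cum 410
  y=7 (Zone III, w=300) cum 710  ← median
  y=9 (Zone VI, w=120) cum 830
⇒ y* = 7

(8, 7)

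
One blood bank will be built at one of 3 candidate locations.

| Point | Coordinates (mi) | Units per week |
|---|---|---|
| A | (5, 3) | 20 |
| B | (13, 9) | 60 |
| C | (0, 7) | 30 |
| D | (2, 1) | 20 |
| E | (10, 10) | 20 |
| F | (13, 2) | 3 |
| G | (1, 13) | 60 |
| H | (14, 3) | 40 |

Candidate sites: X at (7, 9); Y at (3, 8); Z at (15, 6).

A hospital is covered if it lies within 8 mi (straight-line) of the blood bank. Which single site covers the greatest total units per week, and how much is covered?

X, covering 190

Coverage radius r = 8 mi; a point is covered iff (Δx)²+(Δy)² ≤ 8² = 64.
  X (7, 9): covers {A, B, C, E, G} → 190
  Y (3, 8): covers {A, C, D, E, G} → 150
  Z (15, 6): covers {B, E, F, H} → 123
Maximum coverage at X: 190 units per week.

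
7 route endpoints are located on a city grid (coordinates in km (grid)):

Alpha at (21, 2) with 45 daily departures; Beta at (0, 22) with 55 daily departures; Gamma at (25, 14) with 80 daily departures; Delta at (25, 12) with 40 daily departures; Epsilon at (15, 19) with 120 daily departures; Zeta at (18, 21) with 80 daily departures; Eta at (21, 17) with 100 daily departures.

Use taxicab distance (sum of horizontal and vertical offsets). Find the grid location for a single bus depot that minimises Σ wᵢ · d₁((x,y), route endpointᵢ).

Manhattan distance separates: Σwᵢ(|x−xᵢ|+|y−yᵢ|) = Σwᵢ|x−xᵢ| + Σwᵢ|y−yᵢ|, so x and y are optimised independently as 1-D weighted medians.
Total weight W = 520; half = 260.
x-coordinate, sorted with cumulative weight:
  x=0 (Beta, w=55) cum 55
  x=15 (Epsilon, w=120) cum 175
  x=18 (Zeta, w=80) cum 255
  x=21 (Alpha, w=45) cum 300  ← median
  x=21 (Eta, w=100) cum 400
  x=25 (Gamma, w=80) cum 480
  x=25 (Delta, w=40) cum 520
⇒ x* = 21
y-coordinate, sorted with cumulative weight:
  y=2 (Alpha, w=45) cum 45
  y=12 (Delta, w=40) cum 85
  y=14 (Gamma, w=80) cum 165
  y=17 (Eta, w=100) cum 265  ← median
  y=19 (Epsilon, w=120) cum 385
  y=21 (Zeta, w=80) cum 465
  y=22 (Beta, w=55) cum 520
⇒ y* = 17

(21, 17)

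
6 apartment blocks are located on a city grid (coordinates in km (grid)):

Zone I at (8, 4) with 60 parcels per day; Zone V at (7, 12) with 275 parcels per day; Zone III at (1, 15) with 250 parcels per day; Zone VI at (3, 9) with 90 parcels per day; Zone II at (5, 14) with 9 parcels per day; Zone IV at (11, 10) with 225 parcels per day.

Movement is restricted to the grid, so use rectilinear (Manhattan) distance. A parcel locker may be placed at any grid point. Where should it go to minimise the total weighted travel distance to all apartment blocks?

Manhattan distance separates: Σwᵢ(|x−xᵢ|+|y−yᵢ|) = Σwᵢ|x−xᵢ| + Σwᵢ|y−yᵢ|, so x and y are optimised independently as 1-D weighted medians.
Total weight W = 909; half = 454.5.
x-coordinate, sorted with cumulative weight:
  x=1 (Zone III, w=250) cum 250
  x=3 (Zone VI, w=90) cum 340
  x=5 (Zone II, w=9) cum 349
  x=7 (Zone V, w=275) cum 624  ← median
  x=8 (Zone I, w=60) cum 684
  x=11 (Zone IV, w=225) cum 909
⇒ x* = 7
y-coordinate, sorted with cumulative weight:
  y=4 (Zone I, w=60) cum 60
  y=9 (Zone VI, w=90) cum 150
  y=10 (Zone IV, w=225) cum 375
  y=12 (Zone V, w=275) cum 650  ← median
  y=14 (Zone II, w=9) cum 659
  y=15 (Zone III, w=250) cum 909
⇒ y* = 12

(7, 12)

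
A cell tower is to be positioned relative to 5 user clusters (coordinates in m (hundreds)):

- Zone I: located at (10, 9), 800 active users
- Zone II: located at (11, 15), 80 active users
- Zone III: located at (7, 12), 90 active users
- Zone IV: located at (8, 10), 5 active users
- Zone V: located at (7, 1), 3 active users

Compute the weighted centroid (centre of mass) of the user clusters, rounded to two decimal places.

(9.79, 9.75)

The minimiser of Σwᵢ‖p−pᵢ‖² is the weighted centroid p* = (Σwᵢpᵢ)/(Σwᵢ).
Σwᵢ = 978.
Σwᵢxᵢ = 800·10 + 80·11 + 90·7 + 5·8 + 3·7 = 9571.
Σwᵢyᵢ = 800·9 + 80·15 + 90·12 + 5·10 + 3·1 = 9533.
x* = 9571/978 = 9.79, y* = 9533/978 = 9.75.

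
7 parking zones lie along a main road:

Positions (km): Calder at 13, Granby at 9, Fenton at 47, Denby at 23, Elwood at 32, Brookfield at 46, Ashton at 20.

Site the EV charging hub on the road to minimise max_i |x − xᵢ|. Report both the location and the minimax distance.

The 1-center on a line is the midpoint of the two extreme points: leftmost at 9, rightmost at 47.
Optimal location = (9 + 47)/2 = 28; maximum distance = (47 − 9)/2 = 19.

location 28, max distance 19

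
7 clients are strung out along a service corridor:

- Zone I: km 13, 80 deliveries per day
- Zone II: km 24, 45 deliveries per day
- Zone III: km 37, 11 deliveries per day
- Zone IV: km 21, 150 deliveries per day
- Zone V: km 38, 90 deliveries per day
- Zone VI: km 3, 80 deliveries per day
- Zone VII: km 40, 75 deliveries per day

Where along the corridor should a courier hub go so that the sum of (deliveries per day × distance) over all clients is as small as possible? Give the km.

x = 21

For a sum of weighted absolute distances on a line, the optimum is the weighted median (not the mean). Total weight W = 531; half-weight = 265.5.
Sort by position and accumulate weight:
  km 3 (Zone VI, w=80) → cum 80
  km 13 (Zone I, w=80) → cum 160
  km 21 (Zone IV, w=150) → cum 310  ≥ 265.5 → median here
  km 24 (Zone II, w=45) → cum 355
  km 37 (Zone III, w=11) → cum 366
  km 38 (Zone V, w=90) → cum 456
  km 40 (Zone VII, w=75) → cum 531
Optimal location: km 21.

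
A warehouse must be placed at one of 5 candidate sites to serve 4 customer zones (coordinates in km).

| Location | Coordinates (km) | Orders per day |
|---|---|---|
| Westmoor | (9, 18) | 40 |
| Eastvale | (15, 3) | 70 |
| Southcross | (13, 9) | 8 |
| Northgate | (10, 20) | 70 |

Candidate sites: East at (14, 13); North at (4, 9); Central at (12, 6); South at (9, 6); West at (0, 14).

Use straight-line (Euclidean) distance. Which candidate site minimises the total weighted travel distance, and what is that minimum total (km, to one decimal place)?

Total weighted distance at each candidate:
  East (14, 13): total = 1583.7
  North (4, 9): total = 2238.0
  Central (12, 6): total = 1807.0
  South (9, 6): total = 1972.1
  West (0, 14): total = 2623.8
Minimum is at East with total 1583.7 km.

East, total 1583.7 km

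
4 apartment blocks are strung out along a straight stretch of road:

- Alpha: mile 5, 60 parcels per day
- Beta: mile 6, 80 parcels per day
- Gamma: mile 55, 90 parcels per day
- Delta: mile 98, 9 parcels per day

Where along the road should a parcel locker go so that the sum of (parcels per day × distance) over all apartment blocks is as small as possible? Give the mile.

For a sum of weighted absolute distances on a line, the optimum is the weighted median (not the mean). Total weight W = 239; half-weight = 119.5.
Sort by position and accumulate weight:
  mile 5 (Alpha, w=60) → cum 60
  mile 6 (Beta, w=80) → cum 140  ≥ 119.5 → median here
  mile 55 (Gamma, w=90) → cum 230
  mile 98 (Delta, w=9) → cum 239
Optimal location: mile 6.

x = 6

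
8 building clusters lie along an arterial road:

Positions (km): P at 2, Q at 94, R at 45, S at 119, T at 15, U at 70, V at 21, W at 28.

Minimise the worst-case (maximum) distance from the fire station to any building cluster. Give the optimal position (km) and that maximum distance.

The 1-center on a line is the midpoint of the two extreme points: leftmost at 2, rightmost at 119.
Optimal location = (2 + 119)/2 = 60.5; maximum distance = (119 − 2)/2 = 58.5.

location 60.5, max distance 58.5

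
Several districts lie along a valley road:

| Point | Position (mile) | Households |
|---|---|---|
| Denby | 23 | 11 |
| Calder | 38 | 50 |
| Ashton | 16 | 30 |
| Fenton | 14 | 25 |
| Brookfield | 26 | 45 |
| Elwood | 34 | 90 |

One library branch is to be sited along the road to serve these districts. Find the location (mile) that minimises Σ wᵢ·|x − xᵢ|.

For a sum of weighted absolute distances on a line, the optimum is the weighted median (not the mean). Total weight W = 251; half-weight = 125.5.
Sort by position and accumulate weight:
  mile 14 (Fenton, w=25) → cum 25
  mile 16 (Ashton, w=30) → cum 55
  mile 23 (Denby, w=11) → cum 66
  mile 26 (Brookfield, w=45) → cum 111
  mile 34 (Elwood, w=90) → cum 201  ≥ 125.5 → median here
  mile 38 (Calder, w=50) → cum 251
Optimal location: mile 34.

x = 34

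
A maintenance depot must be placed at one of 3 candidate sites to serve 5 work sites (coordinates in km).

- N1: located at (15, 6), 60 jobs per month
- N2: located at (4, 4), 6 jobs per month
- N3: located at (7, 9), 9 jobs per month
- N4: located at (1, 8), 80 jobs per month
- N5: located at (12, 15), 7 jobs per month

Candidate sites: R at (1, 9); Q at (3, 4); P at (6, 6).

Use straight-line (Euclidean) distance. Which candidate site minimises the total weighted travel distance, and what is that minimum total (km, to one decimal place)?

Total weighted distance at each candidate:
  R (1, 9): total = 1115.8
  Q (3, 4): total = 1250.8
  P (6, 6): total = 1092.0
Minimum is at P with total 1092.0 km.

P, total 1092.0 km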